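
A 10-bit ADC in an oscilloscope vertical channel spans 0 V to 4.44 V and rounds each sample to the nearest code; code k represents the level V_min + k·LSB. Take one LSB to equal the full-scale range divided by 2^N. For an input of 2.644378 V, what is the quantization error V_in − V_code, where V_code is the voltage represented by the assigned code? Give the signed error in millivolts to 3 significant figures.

−0.544 mV

Full-scale range = 4.44 V. LSB = 4.44 V / 2^10 ≈ 4.336 mV.
(2.644378 − (0)) / LSB = 2.644378 × 1024/4.44 = 609.8746. Nearest integer: k = 610.
Reconstructed level: 0 + 610 × 4.44/1024 V = 2.644921875 V.
Error = V_in − V_code = 2.644378 − (2.644921875) = −0.544 mV.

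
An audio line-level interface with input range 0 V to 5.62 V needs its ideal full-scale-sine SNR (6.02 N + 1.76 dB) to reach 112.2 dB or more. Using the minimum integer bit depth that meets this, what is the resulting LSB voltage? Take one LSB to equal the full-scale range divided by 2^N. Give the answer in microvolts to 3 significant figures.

V_FS = 5.62 V.
Required N = ⌈(112.2 − 1.76)/6.02⌉ = ⌈18.346⌉ = 19.
One LSB is 5.62 V / 524288 = 10.7 µV.

10.7 µV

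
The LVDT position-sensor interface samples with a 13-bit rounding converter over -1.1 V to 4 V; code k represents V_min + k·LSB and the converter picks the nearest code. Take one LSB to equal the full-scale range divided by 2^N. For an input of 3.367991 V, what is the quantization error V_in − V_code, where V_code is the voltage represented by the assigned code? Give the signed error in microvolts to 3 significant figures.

−112 µV

Range = 4 − (-1.1) = 5.1 V. LSB = 5.1 V / 2^13 ≈ 0.6226 mV.
(V_in − V_min)/LSB = (3.367991 − (-1.1)) × 8192/5.1 = 7176.8201 → nearest code k = 7177.
V_code = -1.1 + (7177/8192) × 5.1 = 3.368103027 V.
V_in − V_code = 3.367991 − (3.368103027) = −112 µV.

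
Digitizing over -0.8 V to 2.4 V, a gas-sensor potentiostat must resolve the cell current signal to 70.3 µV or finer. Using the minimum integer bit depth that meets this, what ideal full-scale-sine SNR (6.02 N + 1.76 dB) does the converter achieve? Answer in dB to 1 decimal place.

The full-scale span is 2.4 − (-0.8) = 3.2 V.
Levels needed ≥ 3.2/70.3 µV = 45520. 2^16 = 65536 suffices, so N_min = 16.
Ideal SNR at N = 16: 6.02·16 + 1.76 = 98.1 dB.

98.1 dB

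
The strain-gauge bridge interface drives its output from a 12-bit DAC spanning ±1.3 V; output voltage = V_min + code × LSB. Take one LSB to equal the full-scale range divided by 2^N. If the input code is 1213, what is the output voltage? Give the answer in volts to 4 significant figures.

-0.5300 V

Range = 1.3 − (-1.3) = 2.6 V. LSB = 2.6 V / 2^12.
V_out = V_min + code × LSB = -1.3 V + 1213 × 2.6 V / 4096
      = -1.3 + 0.769971 = -0.530029 V.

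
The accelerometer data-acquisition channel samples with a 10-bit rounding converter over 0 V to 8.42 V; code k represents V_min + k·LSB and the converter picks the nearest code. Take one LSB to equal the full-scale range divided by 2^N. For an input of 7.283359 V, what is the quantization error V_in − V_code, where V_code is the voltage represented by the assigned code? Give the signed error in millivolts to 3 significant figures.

−1.91 mV

Range is 8.42 V. LSB = 8.42 V / 2^10 ≈ 8.223 mV.
Position in LSBs: (7.283359 − (0)) × 1024/8.42 = 885.7672; rounding gives k = 886.
V_code = V_min + k × range/2^10 = 0 + 886 × 8.42/1024 = 7.285273438 V.
e = 7.283359 − (7.285273438) = −1.91 mV.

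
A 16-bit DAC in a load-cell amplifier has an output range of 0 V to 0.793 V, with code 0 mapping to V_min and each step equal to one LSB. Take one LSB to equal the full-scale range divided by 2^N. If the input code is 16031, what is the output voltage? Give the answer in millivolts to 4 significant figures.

V_FS = 0.793 V. LSB = 0.793 V / 2^16.
V_out = V_min + code × LSB = 0 V + 16031 × 0.793 V / 65536
      = 0 V + 0.193979 V = 0.193979 V.

194.0 mV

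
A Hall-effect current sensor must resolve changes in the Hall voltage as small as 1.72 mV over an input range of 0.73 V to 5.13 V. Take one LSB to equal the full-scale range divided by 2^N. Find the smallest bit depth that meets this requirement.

12 bits

Range = 5.13 − (0.73) = 4.4 V.
4.4 V / 1.72 mV = 2558. Since 2^11 = 2048 and 2^12 = 4096, N = 12.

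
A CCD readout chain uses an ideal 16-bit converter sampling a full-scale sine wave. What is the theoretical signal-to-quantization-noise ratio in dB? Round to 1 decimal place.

Ideal quantization SNR: 6.02 × 16 + 1.76 dB = 98.1 dB.

98.1 dB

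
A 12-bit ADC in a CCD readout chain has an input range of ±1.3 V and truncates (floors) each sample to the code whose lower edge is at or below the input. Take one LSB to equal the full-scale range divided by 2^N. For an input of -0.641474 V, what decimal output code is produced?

1037

The full-scale span is 1.3 − (-1.3) = 2.6 V. LSB = 2.6 V / 2^12 ≈ 0.6348 mV.
V_in − V_min = -0.641474 − (-1.3) = 0.658526 V.
Divide by LSB: 0.658526 × 4096/2.6 = 1037.4317.
Truncating gives code 1037.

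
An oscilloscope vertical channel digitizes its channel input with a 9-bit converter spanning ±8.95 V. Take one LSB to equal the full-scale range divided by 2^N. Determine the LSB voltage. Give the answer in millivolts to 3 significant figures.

Range = 8.95 − (-8.95) = 17.9 V.
Number of codes = 2^9 = 512.
One LSB is 17.9 V / 512 = 35.0 mV.

35.0 mV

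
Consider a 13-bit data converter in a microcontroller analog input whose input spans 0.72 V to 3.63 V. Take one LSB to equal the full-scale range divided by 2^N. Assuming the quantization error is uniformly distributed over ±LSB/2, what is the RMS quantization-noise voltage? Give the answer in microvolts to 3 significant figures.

103 µV

Full-scale range = 3.63 V − (0.72 V) = 2.91 V.
One LSB is 2.91 V / 8192 = 355.22 µV.
V_rms = LSB/√12 = 355.22 µV / √12 = 103 µV.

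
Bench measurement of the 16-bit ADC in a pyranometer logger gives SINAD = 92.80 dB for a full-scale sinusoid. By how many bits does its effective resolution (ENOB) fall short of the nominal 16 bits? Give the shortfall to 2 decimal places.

0.88 bits

ENOB = (SINAD − 1.76)/6.02 = (92.80 − 1.76)/6.02 = 15.1229 bits.
Shortfall = 16 − 15.1229 = 0.8771 bits.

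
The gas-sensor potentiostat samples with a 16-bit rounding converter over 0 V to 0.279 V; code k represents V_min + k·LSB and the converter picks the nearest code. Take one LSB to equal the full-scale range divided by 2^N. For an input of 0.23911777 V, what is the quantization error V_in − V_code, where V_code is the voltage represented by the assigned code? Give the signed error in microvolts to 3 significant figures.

Range is 0.279 V. LSB = 0.279 V / 2^16 ≈ 4.257 µV.
(0.23911777 − (0)) / LSB = 0.23911777 × 65536/0.279 = 56167.8214. Nearest integer: k = 56168.
V_code = V_min + k × range/2^16 = 0 + 56168 × 0.279/65536 = 0.23911853027 V.
e = 0.23911777 − (0.23911853027) = −0.760 µV.

−0.760 µV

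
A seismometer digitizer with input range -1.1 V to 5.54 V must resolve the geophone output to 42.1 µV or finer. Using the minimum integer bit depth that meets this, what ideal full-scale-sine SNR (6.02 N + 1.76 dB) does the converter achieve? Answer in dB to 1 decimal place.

110.1 dB

Span: 5.54 V − (-1.1 V) = 6.64 V.
Levels needed ≥ 6.64/42.1 µV = 157700. 2^18 = 262144 suffices, so N_min = 18.
Ideal SNR at N = 18: 6.02·18 + 1.76 = 110.1 dB.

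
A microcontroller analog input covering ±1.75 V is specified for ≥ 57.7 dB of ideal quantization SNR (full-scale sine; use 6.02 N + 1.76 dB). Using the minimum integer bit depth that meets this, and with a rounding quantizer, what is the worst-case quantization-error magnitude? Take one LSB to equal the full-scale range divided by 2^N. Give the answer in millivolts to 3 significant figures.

1.71 mV

Range = 1.75 − (-1.75) = 3.5 V.
N ≥ (57.7 − 1.76)/6.02 = 9.292 → N_min = 10.
LSB = 3.5 V / 2^10 = 3.4180 mV.
Half an LSB is 1.71 mV.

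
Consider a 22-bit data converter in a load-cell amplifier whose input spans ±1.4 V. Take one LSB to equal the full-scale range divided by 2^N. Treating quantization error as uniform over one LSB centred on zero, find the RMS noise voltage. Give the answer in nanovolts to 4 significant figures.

The full-scale span is 1.4 − (-1.4) = 2.8 V.
Step size = 2.8/4194304 V = 0.667572 µV.
V_rms = LSB/√12 = 0.667572 µV / √12 = 192.7 nV.

192.7 nV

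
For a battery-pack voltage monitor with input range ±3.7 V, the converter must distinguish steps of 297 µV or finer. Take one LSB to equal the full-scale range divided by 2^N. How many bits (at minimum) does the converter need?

Full-scale range = 3.7 V − (-3.7 V) = 7.4 V.
Need 2^N ≥ 7.4 V / 297 µV = 24920 → N_min = 15.

15 bits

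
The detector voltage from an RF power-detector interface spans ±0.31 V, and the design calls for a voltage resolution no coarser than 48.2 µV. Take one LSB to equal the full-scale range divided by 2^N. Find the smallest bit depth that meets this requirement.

Span: 0.31 V − (-0.31 V) = 0.62 V.
Need 2^N ≥ 0.62 V / 48.2 µV = 12860 → N_min = 14.

14 bits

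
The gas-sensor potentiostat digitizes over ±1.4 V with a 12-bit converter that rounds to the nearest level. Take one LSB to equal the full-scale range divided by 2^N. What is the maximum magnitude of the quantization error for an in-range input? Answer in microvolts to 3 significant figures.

Range = 1.4 − (-1.4) = 2.8 V.
LSB = 2.8 V / 2^12 = 0.68359 mV.
|e|_max = LSB/2 = 342 µV.

342 µV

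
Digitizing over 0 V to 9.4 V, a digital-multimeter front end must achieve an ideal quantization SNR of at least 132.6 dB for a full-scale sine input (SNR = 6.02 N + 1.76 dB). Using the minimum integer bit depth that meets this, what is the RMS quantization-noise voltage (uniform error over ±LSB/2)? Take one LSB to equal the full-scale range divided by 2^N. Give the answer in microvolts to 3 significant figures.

V_FS = 9.4 V.
Required N = ⌈(132.6 − 1.76)/6.02⌉ = ⌈21.734⌉ = 22.
Step size = 9.4/4194304 V = 2.2411 µV.
RMS noise = LSB/√12 = 0.647 µV.

0.647 µV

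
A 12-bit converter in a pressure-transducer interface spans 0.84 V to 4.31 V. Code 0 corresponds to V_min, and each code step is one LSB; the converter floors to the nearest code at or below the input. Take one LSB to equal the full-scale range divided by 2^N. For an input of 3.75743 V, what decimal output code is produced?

Range = 4.31 − (0.84) = 3.47 V. LSB = 3.47 V / 2^12 ≈ 0.8472 mV.
code = ⌊(V_in − V_min)/LSB⌋ = ⌊(V_in − V_min) × 2^12 / range⌋
     = ⌊(3.75743 − (0.84)) × 4096 / 3.47⌋ = ⌊2.91743 × 4096/3.47⌋
     = ⌊3443.744⌋ = 3443.

3443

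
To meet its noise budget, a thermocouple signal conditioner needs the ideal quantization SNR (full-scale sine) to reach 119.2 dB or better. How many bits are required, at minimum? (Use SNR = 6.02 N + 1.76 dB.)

20 bits

Required N = ⌈(119.2 − 1.76)/6.02⌉ = ⌈19.508⌉ = 20.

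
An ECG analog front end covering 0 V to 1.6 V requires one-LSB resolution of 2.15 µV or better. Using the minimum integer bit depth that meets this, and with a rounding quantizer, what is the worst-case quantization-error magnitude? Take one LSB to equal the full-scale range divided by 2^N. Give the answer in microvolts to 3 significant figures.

Range is 1.6 V.
Need 2^N ≥ 1.6 V / 2.15 µV = 744200 → N_min = 20.
Step size = 1.6/1048576 V = 1.5259 µV.
Max error for round-to-nearest is LSB/2 = 0.763 µV.

0.763 µV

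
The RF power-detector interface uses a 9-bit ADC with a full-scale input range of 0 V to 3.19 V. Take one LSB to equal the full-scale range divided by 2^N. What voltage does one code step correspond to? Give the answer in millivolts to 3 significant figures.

V_FS = 3.19 V.
There are 2^9 = 512 steps.
LSB = 3.19 V / 2^9 = 6.23 mV.

6.23 mV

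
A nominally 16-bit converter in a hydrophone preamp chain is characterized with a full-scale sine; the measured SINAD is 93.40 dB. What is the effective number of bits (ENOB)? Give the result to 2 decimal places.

15.22 bits

Inverting SNR = 6.02 N + 1.76: N_eff = (93.40 − 1.76)/6.02 = 15.2226.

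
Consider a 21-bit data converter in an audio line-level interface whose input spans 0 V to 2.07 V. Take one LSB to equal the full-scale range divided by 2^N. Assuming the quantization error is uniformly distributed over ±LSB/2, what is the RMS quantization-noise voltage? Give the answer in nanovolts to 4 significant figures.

Span = 2.07 V.
One LSB is 2.07 V / 2097152 = 0.987053 µV.
For a uniform distribution on [−LSB/2, +LSB/2], V_rms = LSB/√12 = 0.987053 µV/3.4641 = 284.9 nV.

284.9 nV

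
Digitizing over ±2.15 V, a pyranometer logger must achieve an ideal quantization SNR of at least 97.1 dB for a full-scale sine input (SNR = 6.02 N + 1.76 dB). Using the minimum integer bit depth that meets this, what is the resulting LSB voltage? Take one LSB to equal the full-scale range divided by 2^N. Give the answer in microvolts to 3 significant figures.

The full-scale span is 2.15 − (-2.15) = 4.3 V.
Solving 6.02 N ≥ 97.1 − 1.76: N ≥ 15.837. Round up → N = 16.
LSB = 4.3 V / 2^16 = 65.6 µV.

65.6 µV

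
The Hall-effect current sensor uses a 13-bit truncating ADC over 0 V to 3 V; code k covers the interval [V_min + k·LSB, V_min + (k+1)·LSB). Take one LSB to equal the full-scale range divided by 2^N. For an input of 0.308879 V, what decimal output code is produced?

843

Span = 3 V. LSB = 3 V / 2^13 ≈ 366.2 µV.
(V_in − V_min) × 2^13/range = (0.308879 − (0)) × 8192/3 = 843.446.
Floor → code = 843.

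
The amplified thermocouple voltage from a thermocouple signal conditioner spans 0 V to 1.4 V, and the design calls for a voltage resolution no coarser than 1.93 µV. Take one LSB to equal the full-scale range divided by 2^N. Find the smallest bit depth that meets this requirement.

20 bits

V_FS = 1.4 V.
Levels needed ≥ 1.4/1.93 µV = 725400. 2^20 = 1048576 suffices, so N_min = 20.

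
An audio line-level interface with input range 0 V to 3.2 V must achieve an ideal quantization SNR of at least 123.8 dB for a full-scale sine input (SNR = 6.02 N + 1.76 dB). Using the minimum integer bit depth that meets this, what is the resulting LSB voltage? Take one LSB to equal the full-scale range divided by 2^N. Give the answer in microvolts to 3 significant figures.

Range is 3.2 V.
N ≥ (123.8 − 1.76)/6.02 = 20.272 → N_min = 21.
Step size = 3.2/2097152 V = 1.53 µV.

1.53 µV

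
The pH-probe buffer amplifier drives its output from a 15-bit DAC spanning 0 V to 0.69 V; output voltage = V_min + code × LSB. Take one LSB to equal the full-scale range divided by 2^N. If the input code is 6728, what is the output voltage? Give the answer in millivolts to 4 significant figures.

141.7 mV

V_FS = 0.69 V. LSB = 0.69 V / 2^15.
Output = V_min + (6728/32768) × range = 0 + 0.205322 × 0.69 V
      = 0 V + 0.141672 V = 0.141672 V.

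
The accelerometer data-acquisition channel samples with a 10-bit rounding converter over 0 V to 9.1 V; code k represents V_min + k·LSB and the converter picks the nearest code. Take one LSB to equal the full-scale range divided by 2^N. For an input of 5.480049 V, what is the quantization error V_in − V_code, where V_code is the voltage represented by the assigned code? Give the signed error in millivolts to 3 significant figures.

Span = 9.1 V. LSB = 9.1 V / 2^10 ≈ 8.887 mV.
(V_in − V_min)/LSB = (5.480049 − (0)) × 1024/9.1 = 616.6561 → nearest code k = 617.
V_code = 0 + (617/1024) × 9.1 = 5.483105469 V.
Error = V_in − V_code = 5.480049 − (5.483105469) = −3.06 mV.

−3.06 mV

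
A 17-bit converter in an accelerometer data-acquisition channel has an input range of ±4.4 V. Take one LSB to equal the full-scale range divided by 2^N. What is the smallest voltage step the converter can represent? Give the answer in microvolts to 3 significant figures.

Span: 4.4 V − (-4.4 V) = 8.8 V.
There are 2^17 = 131072 steps.
LSB = 8.8 V ÷ 2^17 = 8.8/131072 V = 67.1 µV.

67.1 µV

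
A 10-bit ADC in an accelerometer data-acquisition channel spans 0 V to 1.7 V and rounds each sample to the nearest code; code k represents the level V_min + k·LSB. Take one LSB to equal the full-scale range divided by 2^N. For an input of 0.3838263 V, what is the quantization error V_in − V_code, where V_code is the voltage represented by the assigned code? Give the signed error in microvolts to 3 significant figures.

Full-scale range = 1.7 V. LSB = 1.7 V / 2^10 ≈ 1.660 mV.
(0.3838263 − (0)) / LSB = 0.3838263 × 1024/1.7 = 231.1989. Nearest integer: k = 231.
V_code = V_min + k × range/2^10 = 0 + 231 × 1.7/1024 = 0.3834960938 V.
e = 0.3838263 − (0.3834960938) = +330 µV.

+330 µV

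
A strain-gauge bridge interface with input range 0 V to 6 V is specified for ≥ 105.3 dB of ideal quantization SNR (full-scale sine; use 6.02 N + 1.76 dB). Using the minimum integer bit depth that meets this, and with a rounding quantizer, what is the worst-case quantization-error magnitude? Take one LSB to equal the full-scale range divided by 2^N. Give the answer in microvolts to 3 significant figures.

Range is 6 V.
N ≥ (105.3 − 1.76)/6.02 = 17.199 → N_min = 18.
LSB = 6 V ÷ 2^18 = 6/262144 V = 22.888 µV.
|e|_max = LSB/2 = 11.4 µV.

11.4 µV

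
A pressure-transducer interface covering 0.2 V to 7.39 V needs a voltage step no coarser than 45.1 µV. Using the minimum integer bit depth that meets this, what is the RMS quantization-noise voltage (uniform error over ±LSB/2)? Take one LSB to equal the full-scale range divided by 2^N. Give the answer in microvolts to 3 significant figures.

7.92 µV

Span: 7.39 V − (0.2 V) = 7.19 V.
Levels needed ≥ 7.19/45.1 µV = 159400. 2^18 = 262144 suffices, so N_min = 18.
One LSB is 7.19 V / 262144 = 27.428 µV.
σ_q = LSB/√12 = 27.428 µV/3.4641 = 7.92 µV.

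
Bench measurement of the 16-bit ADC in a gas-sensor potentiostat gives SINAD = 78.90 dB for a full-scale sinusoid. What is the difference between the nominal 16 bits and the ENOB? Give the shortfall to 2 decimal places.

3.19 bits

N_eff = (78.90 − 1.76)/6.02 = 12.8140 bits.
Lost resolution: 16 − 12.8140 = 3.1860 bits.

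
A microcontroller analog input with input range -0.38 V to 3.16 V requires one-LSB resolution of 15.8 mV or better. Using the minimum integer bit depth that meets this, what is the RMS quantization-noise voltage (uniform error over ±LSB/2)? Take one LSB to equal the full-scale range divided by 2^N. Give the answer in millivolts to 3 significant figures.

3.99 mV

Range = 3.16 − (-0.38) = 3.54 V.
3.54 V / 15.8 mV = 224.1. Since 2^7 = 128 and 2^8 = 256, N = 8.
One LSB is 3.54 V / 256 = 13.828 mV.
RMS noise = LSB/√12 = 3.99 mV.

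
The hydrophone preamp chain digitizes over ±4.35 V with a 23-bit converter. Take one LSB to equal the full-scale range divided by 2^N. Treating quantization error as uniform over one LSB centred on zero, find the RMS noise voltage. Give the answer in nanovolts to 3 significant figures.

299 nV

Range = 4.35 − (-4.35) = 8.7 V.
LSB = 8.7 V / 2^23 = 1.0371 µV.
V_rms = LSB/√12 = 1.0371 µV / √12 = 299 nV.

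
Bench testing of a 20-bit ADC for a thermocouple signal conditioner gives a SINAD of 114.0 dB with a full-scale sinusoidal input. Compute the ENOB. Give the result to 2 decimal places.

ENOB = (114.0 − 1.76)/6.02 = 18.6445 bits.

18.64 bits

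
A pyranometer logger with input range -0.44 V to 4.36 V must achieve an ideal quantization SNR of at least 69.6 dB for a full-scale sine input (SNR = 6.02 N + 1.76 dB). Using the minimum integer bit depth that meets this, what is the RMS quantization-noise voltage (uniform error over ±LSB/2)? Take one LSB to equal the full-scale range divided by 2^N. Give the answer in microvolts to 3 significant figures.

The full-scale span is 4.36 − (-0.44) = 4.8 V.
Required N = ⌈(69.6 − 1.76)/6.02⌉ = ⌈11.269⌉ = 12.
LSB = 4.8 V ÷ 2^12 = 4.8/4096 V = 1.1719 mV.
RMS noise = LSB/√12 = 338 µV.

338 µV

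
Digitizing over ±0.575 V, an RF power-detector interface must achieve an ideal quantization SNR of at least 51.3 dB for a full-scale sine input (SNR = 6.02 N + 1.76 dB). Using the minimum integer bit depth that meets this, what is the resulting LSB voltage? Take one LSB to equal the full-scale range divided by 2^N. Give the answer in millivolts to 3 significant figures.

Full-scale range = 0.575 V − (-0.575 V) = 1.15 V.
Required N = ⌈(51.3 − 1.76)/6.02⌉ = ⌈8.229⌉ = 9.
LSB = 1.15 V ÷ 2^9 = 1.15/512 V = 2.25 mV.

2.25 mV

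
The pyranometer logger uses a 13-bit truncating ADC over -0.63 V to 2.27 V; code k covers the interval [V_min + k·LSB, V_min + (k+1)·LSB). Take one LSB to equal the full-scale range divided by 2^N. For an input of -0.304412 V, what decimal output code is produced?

919

Full-scale range = 2.27 V − (-0.63 V) = 2.9 V. LSB = 2.9 V / 2^13 ≈ 354.0 µV.
(V_in − V_min) × 2^13/range = (-0.304412 − (-0.63)) × 8192/2.9 = 919.730.
Floor → code = 919.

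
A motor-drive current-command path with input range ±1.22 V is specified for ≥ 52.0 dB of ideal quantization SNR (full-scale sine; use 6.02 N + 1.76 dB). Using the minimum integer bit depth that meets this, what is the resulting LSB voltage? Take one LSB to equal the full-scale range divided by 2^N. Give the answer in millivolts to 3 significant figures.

Range = 1.22 − (-1.22) = 2.44 V.
6.02 N + 1.76 ≥ 52.0 gives N ≥ 8.346, so the minimum integer is 9.
LSB = 2.44 V / 2^9 = 4.77 mV.

4.77 mV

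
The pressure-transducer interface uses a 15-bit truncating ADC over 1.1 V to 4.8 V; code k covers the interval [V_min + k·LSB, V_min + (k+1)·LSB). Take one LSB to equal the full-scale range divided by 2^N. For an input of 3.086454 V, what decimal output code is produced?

17592

The full-scale span is 4.8 − (1.1) = 3.7 V. LSB = 3.7 V / 2^15 ≈ 112.9 µV.
code = ⌊(V_in − V_min)/LSB⌋ = ⌊(V_in − V_min) × 2^15 / range⌋
     = ⌊(3.086454 − (1.1)) × 32768 / 3.7⌋ = ⌊1.986454 × 32768/3.7⌋
     = ⌊17592.466⌋ = 17592.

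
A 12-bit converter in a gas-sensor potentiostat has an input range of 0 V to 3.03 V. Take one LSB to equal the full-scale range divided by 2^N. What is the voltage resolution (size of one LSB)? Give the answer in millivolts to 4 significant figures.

Span = 3.03 V.
Number of codes = 2^12 = 4096.
LSB = 3.03 V / 2^12 = 0.7397 mV.

0.7397 mV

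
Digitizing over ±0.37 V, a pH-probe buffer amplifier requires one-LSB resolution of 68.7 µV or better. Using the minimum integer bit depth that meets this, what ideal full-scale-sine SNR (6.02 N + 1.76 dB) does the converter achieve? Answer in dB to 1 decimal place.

The full-scale span is 0.37 − (-0.37) = 0.74 V.
Levels needed ≥ 0.74/68.7 µV = 10770. 2^14 = 16384 suffices, so N_min = 14.
Ideal SNR at N = 14: 6.02·14 + 1.76 = 86.0 dB.

86.0 dB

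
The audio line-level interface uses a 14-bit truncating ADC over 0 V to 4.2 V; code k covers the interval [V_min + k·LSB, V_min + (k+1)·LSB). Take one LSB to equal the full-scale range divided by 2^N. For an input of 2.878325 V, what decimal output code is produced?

Full-scale range = 4.2 V. LSB = 4.2 V / 2^14 ≈ 256.3 µV.
code = ⌊(V_in − V_min)/LSB⌋ = ⌊(V_in − V_min) × 2^14 / range⌋
     = ⌊(2.878325 − (0)) × 16384 / 4.2⌋ = ⌊2.878325 × 16384/4.2⌋
     = ⌊11228.209⌋ = 11228.

11228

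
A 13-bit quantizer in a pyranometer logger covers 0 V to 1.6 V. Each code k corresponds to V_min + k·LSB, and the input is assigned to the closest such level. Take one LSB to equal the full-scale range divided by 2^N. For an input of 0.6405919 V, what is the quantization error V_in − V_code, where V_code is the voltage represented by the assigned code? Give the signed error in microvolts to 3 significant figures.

Span = 1.6 V. LSB = 1.6 V / 2^13 ≈ 195.3 µV.
(V_in − V_min)/LSB = (0.6405919 − (0)) × 8192/1.6 = 3279.8305 → nearest code k = 3280.
V_code = V_min + k × range/2^13 = 0 + 3280 × 1.6/8192 = 0.6406250000 V.
e = 0.6405919 − (0.6406250000) = −33.1 µV.

−33.1 µV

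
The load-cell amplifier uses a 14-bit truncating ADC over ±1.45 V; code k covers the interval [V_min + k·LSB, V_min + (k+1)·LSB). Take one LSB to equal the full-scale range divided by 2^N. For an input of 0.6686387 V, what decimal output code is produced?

Range = 1.45 − (-1.45) = 2.9 V. LSB = 2.9 V / 2^14 ≈ 177.0 µV.
code = ⌊(V_in − V_min)/LSB⌋ = ⌊(V_in − V_min) × 2^14 / range⌋
     = ⌊(0.6686387 − (-1.45)) × 16384 / 2.9⌋ = ⌊2.1186387 × 16384/2.9⌋
     = ⌊11969.578⌋ = 11969.

11969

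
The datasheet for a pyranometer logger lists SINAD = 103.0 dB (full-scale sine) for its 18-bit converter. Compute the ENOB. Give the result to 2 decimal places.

(103.0 − 1.76) / 6.02 = 101.24/6.02 = 16.8173 effective bits.

16.82 bits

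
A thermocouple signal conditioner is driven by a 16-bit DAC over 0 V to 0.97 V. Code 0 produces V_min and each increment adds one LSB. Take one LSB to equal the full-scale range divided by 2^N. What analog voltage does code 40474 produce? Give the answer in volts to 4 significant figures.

0.5991 V

Span = 0.97 V. LSB = 0.97 V / 2^16.
Output = V_min + (40474/65536) × range = 0 + 0.617584 × 0.97 V
      = 0 + 0.599057 = 0.599057 V.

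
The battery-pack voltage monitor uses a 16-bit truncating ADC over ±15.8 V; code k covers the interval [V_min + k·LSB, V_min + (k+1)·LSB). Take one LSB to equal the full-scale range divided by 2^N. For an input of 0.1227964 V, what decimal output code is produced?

Full-scale range = 15.8 V − (-15.8 V) = 31.6 V. LSB = 31.6 V / 2^16 ≈ 482.2 µV.
(V_in − V_min) × 2^16/range = (0.1227964 − (-15.8)) × 65536/31.6 = 33022.670.
Floor → code = 33022.

33022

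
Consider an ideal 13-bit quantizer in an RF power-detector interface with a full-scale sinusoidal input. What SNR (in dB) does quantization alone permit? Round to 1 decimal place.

6.02(13) + 1.76 = 78.26 + 1.76 = 80.02 dB.

80.0 dB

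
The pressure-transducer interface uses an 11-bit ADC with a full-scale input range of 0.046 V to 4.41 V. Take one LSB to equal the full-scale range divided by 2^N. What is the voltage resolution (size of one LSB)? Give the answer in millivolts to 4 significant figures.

2.131 mV

Full-scale range = 4.41 V − (0.046 V) = 4.364 V.
Number of codes = 2^11 = 2048.
Step size = 4.364/2048 V = 2.131 mV.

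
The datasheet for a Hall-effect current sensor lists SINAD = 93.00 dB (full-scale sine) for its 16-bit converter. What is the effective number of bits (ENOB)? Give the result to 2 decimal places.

ENOB = (SINAD − 1.76) / 6.02 = (93.00 − 1.76) / 6.02 = 91.24 / 6.02 = 15.1561.

15.16 bits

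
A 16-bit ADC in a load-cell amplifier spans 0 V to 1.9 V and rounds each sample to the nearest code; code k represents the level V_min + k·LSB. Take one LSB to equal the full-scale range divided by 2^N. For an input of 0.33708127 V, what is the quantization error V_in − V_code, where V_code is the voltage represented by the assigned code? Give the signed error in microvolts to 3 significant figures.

−5.22 µV

Span = 1.9 V. LSB = 1.9 V / 2^16 ≈ 28.99 µV.
(V_in − V_min)/LSB = (0.33708127 − (0)) × 65536/1.9 = 11626.8201 → nearest code k = 11627.
Reconstructed level: 0 + 11627 × 1.9/65536 V = 0.33708648682 V.
e = 0.33708127 − (0.33708648682) = −5.22 µV.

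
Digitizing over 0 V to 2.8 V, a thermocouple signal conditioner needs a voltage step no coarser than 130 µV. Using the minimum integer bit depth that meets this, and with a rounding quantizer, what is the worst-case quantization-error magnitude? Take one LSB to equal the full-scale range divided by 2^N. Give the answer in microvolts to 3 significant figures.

Range is 2.8 V.
2.8 V / 130 µV = 21540. Since 2^14 = 16384 and 2^15 = 32768, N = 15.
Step size = 2.8/32768 V = 85.449 µV.
Half an LSB is 42.7 µV.

42.7 µV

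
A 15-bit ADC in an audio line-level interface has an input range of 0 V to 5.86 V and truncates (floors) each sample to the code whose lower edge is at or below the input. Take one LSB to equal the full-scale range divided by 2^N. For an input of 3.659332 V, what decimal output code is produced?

20462

Span = 5.86 V. LSB = 5.86 V / 2^15 ≈ 178.8 µV.
(V_in − V_min) × 2^15/range = (3.659332 − (0)) × 32768/5.86 = 20462.285.
Floor → code = 20462.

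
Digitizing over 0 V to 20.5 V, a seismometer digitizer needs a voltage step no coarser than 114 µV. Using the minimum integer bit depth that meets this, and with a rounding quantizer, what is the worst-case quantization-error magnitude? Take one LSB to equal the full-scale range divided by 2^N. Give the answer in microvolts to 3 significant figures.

39.1 µV

Full-scale range = 20.5 V.
Need 2^N ≥ 20.5 V / 114 µV = 179800 → N_min = 18.
LSB = 20.5 V ÷ 2^18 = 20.5/262144 V = 78.201 µV.
Max error for round-to-nearest is LSB/2 = 39.1 µV.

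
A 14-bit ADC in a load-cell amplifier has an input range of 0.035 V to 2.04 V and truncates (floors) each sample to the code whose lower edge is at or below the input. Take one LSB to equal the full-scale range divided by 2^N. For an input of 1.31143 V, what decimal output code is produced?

Range = 2.04 − (0.035) = 2.005 V. LSB = 2.005 V / 2^14 ≈ 122.4 µV.
code = ⌊(V_in − V_min)/LSB⌋ = ⌊(V_in − V_min) × 2^14 / range⌋
     = ⌊(1.31143 − (0.035)) × 16384 / 2.005⌋ = ⌊1.27643 × 16384/2.005⌋
     = ⌊10430.438⌋ = 10430.

10430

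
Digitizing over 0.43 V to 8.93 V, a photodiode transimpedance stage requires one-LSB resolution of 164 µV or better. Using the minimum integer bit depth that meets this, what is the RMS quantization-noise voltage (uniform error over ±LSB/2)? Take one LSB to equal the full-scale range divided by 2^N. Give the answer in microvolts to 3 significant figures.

37.4 µV

Full-scale range = 8.93 V − (0.43 V) = 8.5 V.
Need 2^N ≥ 8.5 V / 164 µV = 51830 → N_min = 16.
One LSB is 8.5 V / 65536 = 129.70 µV.
σ_q = LSB/√12 = 129.70 µV/3.4641 = 37.4 µV.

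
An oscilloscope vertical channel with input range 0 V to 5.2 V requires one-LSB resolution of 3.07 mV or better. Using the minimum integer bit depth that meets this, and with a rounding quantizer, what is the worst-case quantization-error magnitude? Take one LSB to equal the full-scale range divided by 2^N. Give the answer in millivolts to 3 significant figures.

1.27 mV

Full-scale range = 5.2 V.
5.2 V / 3.07 mV = 1694. Since 2^10 = 1024 and 2^11 = 2048, N = 11.
LSB = 5.2 V ÷ 2^11 = 5.2/2048 V = 2.5391 mV.
|e|_max = LSB/2 = 1.27 mV.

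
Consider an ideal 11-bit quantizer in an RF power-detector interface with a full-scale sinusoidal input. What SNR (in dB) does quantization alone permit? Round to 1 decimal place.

For an ideal N-bit converter with full-scale sine input, SNR = 6.02 N + 1.76 dB. SNR = 6.02 × 11 + 1.76 = 66.22 + 1.76 = 67.98 dB.

68.0 dB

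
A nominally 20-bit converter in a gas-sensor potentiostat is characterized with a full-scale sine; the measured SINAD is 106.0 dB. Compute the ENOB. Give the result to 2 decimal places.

ENOB = (SINAD − 1.76) / 6.02 = (106.0 − 1.76) / 6.02 = 104.24 / 6.02 = 17.3156.

17.32 bits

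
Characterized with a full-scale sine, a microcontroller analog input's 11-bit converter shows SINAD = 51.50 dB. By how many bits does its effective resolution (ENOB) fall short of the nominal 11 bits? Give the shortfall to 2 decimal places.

2.74 bits

N_eff = (51.50 − 1.76)/6.02 = 8.2625 bits.
Lost resolution: 11 − 8.2625 = 2.7375 bits.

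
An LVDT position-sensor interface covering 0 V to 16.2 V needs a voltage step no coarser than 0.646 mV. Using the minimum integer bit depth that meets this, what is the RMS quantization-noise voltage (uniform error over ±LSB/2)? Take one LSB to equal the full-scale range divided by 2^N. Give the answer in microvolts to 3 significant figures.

143 µV

Range is 16.2 V.
Levels needed ≥ 16.2/0.646 mV = 25080. 2^15 = 32768 suffices, so N_min = 15.
LSB = 16.2 V / 2^15 = 494.38 µV.
V_rms = LSB/√12 = 143 µV.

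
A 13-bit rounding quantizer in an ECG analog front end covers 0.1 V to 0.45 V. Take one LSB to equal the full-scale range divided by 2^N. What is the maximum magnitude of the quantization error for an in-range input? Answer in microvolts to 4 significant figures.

The full-scale span is 0.45 − (0.1) = 0.35 V.
LSB = 0.35 V / 2^13 = 42.7246 µV.
A rounding quantizer has |error| ≤ LSB/2 = 21.36 µV.

21.36 µV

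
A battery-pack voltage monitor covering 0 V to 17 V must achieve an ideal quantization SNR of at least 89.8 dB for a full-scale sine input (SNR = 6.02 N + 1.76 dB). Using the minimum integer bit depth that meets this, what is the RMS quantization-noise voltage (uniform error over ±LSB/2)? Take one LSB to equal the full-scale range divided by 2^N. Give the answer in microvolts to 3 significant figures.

150 µV

Full-scale range = 17 V.
N ≥ (89.8 − 1.76)/6.02 = 14.625 → N_min = 15.
LSB = 17 V ÷ 2^15 = 17/32768 V = 0.51880 mV.
RMS noise = LSB/√12 = 150 µV.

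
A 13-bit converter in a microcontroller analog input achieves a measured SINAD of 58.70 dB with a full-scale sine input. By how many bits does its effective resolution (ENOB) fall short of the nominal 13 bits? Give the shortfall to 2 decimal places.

Effective bits = (58.70 − 1.76)/6.02 = 9.4585.
13 − 9.4585 = 3.54 bits below nominal.

3.54 bits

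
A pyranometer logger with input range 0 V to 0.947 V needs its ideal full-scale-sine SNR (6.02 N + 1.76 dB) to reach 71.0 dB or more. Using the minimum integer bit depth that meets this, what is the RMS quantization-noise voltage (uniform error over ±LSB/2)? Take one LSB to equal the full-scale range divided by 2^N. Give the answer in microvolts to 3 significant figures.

Range is 0.947 V.
Solving 6.02 N ≥ 71.0 − 1.76: N ≥ 11.502. Round up → N = 12.
One LSB is 0.947 V / 4096 = 231.20 µV.
RMS noise = LSB/√12 = 66.7 µV.

66.7 µV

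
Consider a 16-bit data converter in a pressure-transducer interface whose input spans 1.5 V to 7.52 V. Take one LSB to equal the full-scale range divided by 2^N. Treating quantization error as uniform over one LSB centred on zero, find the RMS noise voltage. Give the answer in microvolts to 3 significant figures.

26.5 µV

Span: 7.52 V − (1.5 V) = 6.02 V.
Step size = 6.02/65536 V = 91.858 µV.
For a uniform distribution on [−LSB/2, +LSB/2], V_rms = LSB/√12 = 91.858 µV/3.4641 = 26.5 µV.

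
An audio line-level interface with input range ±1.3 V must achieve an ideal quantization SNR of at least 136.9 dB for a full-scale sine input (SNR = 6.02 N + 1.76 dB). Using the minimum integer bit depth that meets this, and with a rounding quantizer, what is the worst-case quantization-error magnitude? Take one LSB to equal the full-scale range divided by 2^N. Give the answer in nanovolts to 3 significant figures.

155 nV

Range = 1.3 − (-1.3) = 2.6 V.
Required N = ⌈(136.9 − 1.76)/6.02⌉ = ⌈22.449⌉ = 23.
One LSB is 2.6 V / 8388608 = 309.94 nV.
Max error for round-to-nearest is LSB/2 = 155 nV.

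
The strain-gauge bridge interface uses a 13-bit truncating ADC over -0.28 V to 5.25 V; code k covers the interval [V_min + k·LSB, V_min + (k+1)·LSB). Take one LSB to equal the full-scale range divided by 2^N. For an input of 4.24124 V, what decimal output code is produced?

6697

Span: 5.25 V − (-0.28 V) = 5.53 V. LSB = 5.53 V / 2^13 ≈ 0.6750 mV.
V_in − V_min = 4.24124 − (-0.28) = 4.52124 V.
Divide by LSB: 4.52124 × 8192/5.53 = 6697.6488.
Truncating gives code 6697.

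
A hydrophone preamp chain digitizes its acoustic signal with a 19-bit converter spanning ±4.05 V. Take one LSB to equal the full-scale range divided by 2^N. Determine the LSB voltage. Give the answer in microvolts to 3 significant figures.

Range = 4.05 − (-4.05) = 8.1 V.
2^19 = 524288 levels.
Step size = 8.1/524288 V = 15.4 µV.

15.4 µV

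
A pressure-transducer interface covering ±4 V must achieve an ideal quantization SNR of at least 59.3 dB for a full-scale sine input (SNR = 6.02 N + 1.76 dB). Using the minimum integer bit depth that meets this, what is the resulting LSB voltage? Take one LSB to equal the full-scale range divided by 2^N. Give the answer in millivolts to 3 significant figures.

7.81 mV

Full-scale range = 4 V − (-4 V) = 8 V.
Solving 6.02 N ≥ 59.3 − 1.76: N ≥ 9.558. Round up → N = 10.
Step size = 8/1024 V = 7.81 mV.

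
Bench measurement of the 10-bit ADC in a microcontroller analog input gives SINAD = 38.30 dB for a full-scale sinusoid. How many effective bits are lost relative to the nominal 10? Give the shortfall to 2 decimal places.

3.93 bits

ENOB = (SINAD − 1.76)/6.02 = (38.30 − 1.76)/6.02 = 6.0698 bits.
10 − 6.0698 = 3.93 bits below nominal.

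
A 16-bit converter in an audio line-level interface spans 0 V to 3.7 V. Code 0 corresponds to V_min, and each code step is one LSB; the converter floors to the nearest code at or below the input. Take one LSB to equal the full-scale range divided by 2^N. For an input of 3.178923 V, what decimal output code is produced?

Range is 3.7 V. LSB = 3.7 V / 2^16 ≈ 56.46 µV.
code = ⌊(V_in − V_min)/LSB⌋ = ⌊(V_in − V_min) × 2^16 / range⌋
     = ⌊(3.178923 − (0)) × 65536 / 3.7⌋ = ⌊3.178923 × 65536/3.7⌋
     = ⌊56306.459⌋ = 56306.

56306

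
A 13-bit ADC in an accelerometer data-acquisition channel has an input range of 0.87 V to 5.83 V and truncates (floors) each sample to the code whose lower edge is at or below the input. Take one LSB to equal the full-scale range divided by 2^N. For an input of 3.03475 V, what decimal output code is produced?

The full-scale span is 5.83 − (0.87) = 4.96 V. LSB = 4.96 V / 2^13 ≈ 0.6055 mV.
V_in − V_min = 3.03475 − (0.87) = 2.16475 V.
Divide by LSB: 2.16475 × 8192/4.96 = 3575.3290.
Truncating gives code 3575.

3575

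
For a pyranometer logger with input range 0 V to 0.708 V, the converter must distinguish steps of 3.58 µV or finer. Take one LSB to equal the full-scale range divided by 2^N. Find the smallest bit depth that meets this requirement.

18 bits

V_FS = 0.708 V.
Required number of levels: 0.708/3.58 µV = 197770; smallest N with 2^N ≥ that is 18.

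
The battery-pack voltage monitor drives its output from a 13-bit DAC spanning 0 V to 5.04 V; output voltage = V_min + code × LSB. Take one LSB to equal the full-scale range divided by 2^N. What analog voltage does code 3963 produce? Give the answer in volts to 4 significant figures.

2.438 V

Full-scale range = 5.04 V. LSB = 5.04 V / 2^13.
Output = V_min + (3963/8192) × range = 0 + 0.483765 × 5.04 V
      = 0 V + 2.43817 V = 2.43817 V.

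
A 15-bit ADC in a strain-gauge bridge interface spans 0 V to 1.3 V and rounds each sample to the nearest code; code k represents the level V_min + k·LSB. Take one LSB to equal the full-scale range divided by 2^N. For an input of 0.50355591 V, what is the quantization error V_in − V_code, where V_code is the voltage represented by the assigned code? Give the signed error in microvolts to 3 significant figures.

−11.6 µV

Range is 1.3 V. LSB = 1.3 V / 2^15 ≈ 39.67 µV.
(0.50355591 − (0)) / LSB = 0.50355591 × 32768/1.3 = 12692.7077. Nearest integer: k = 12693.
V_code = V_min + k × range/2^15 = 0 + 12693 × 1.3/32768 = 0.50356750488 V.
V_in − V_code = 0.50355591 − (0.50356750488) = −11.6 µV.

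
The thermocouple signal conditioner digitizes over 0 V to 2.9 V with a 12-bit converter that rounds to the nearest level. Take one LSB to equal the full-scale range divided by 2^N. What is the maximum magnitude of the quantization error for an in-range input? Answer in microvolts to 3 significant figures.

Full-scale range = 2.9 V.
Step size = 2.9/4096 V = 0.70801 mV.
Worst-case error for round-to-nearest is half an LSB: 354 µV.

354 µV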